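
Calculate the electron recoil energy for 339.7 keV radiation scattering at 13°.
5.6909 keV

By energy conservation: K_e = E_initial - E_final

First find the scattered photon energy:
Initial wavelength: λ = hc/E = 3.6498 pm
Compton shift: Δλ = λ_C(1 - cos(13°)) = 0.0622 pm
Final wavelength: λ' = 3.6498 + 0.0622 = 3.7120 pm
Final photon energy: E' = hc/λ' = 334.0091 keV

Electron kinetic energy:
K_e = E - E' = 339.7000 - 334.0091 = 5.6909 keV

(Intermediate values are shown rounded; full precision is carried through to the final answer.)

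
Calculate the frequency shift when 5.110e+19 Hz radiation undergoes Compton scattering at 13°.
5.360e+17 Hz (decrease)

Convert frequency to wavelength (c = 299792458 m/s):
λ₀ = c/f₀ = 299792458/5.110e+19 = 5.8667800e-12 m = 5.8668 pm

Calculate Compton shift:
Δλ = λ_C(1 - cos(13°)) = 0.0622 pm

Final wavelength:
λ' = λ₀ + Δλ = 5.8668 + 0.0622 = 5.9290 pm

Final frequency:
f' = c/λ' = 299792458/5.9289662e-12 = 5.0564036e+19 Hz

Frequency shift (decrease):
Δf = f₀ - f' = 5.110e+19 - 5.0564036e+19 = 5.360e+17 Hz

(Intermediate values are shown rounded; full precision is carried through to the final answer.)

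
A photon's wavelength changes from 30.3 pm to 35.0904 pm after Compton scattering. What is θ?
167.00°

First find the wavelength shift:
Δλ = λ' - λ = 35.0904 - 30.3 = 4.7904 pm

Using Δλ = λ_C(1 - cos θ), with λ_C = h/(m_e·c) ≈ 2.42631024 pm:
cos θ = 1 - Δλ/λ_C
cos θ = 1 - 4.7904/2.42631024
cos θ = -0.974356

θ = arccos(-0.974356)
θ = 167.00°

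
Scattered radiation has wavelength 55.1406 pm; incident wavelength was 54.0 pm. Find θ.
58.00°

First find the wavelength shift:
Δλ = λ' - λ = 55.1406 - 54.0 = 1.1406 pm

Using Δλ = λ_C(1 - cos θ), with λ_C = h/(m_e·c) ≈ 2.42631024 pm:
cos θ = 1 - Δλ/λ_C
cos θ = 1 - 1.1406/2.42631024
cos θ = 0.529903

θ = arccos(0.529903)
θ = 58.00°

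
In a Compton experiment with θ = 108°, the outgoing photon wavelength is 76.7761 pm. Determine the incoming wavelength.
73.6000 pm

From λ' = λ + Δλ, we have λ = λ' - Δλ

First calculate the Compton shift:
Δλ = λ_C(1 - cos θ)
Δλ = 2.4263 × (1 - cos(108°))
Δλ = 2.4263 × 1.3090
Δλ = 3.1761 pm

Initial wavelength:
λ = λ' - Δλ
λ = 76.7761 - 3.1761
λ = 73.6000 pm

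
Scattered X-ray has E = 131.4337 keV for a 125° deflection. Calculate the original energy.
220.8000 keV

Convert final energy to wavelength (hc ≈ 1239.842 keV·pm):
λ' = hc/E' = 1239.842 / 131.4337 = 9.4332 pm

Calculate the Compton shift:
Δλ = λ_C(1 - cos(125°))
Δλ = 2.4263 × (1 - cos(125°))
Δλ = 3.8180 pm

Initial wavelength:
λ = λ' - Δλ = 9.4332 - 3.8180 = 5.6152 pm

Initial energy:
E = hc/λ = 1239.842 / 5.6152 = 220.8000 keV

(Intermediate values are shown rounded; full precision is carried through to the final answer.)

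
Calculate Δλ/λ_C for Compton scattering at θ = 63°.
0.5460 λ_C

The Compton shift formula is:
Δλ = λ_C(1 - cos θ)

Dividing both sides by λ_C:
Δλ/λ_C = 1 - cos θ

For θ = 63°:
Δλ/λ_C = 1 - cos(63°)
Δλ/λ_C = 1 - 0.4540
Δλ/λ_C = 0.5460

This means the shift is 0.5460 × λ_C = 1.3248 pm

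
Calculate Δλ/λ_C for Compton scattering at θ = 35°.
0.1808 λ_C

The Compton shift formula is:
Δλ = λ_C(1 - cos θ)

Dividing both sides by λ_C:
Δλ/λ_C = 1 - cos θ

For θ = 35°:
Δλ/λ_C = 1 - cos(35°)
Δλ/λ_C = 1 - 0.8192
Δλ/λ_C = 0.1808

This means the shift is 0.1808 × λ_C = 0.4388 pm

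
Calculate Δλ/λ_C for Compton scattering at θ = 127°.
1.6018 λ_C

The Compton shift formula is:
Δλ = λ_C(1 - cos θ)

Dividing both sides by λ_C:
Δλ/λ_C = 1 - cos θ

For θ = 127°:
Δλ/λ_C = 1 - cos(127°)
Δλ/λ_C = 1 - -0.6018
Δλ/λ_C = 1.6018

This means the shift is 1.6018 × λ_C = 3.8865 pm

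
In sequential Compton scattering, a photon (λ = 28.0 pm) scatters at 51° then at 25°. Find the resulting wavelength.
29.1267 pm

Apply Compton shift twice:

First scattering at θ₁ = 51°:
Δλ₁ = λ_C(1 - cos(51°))
Δλ₁ = 2.4263 × 0.3707
Δλ₁ = 0.8994 pm

After first scattering:
λ₁ = 28.0 + 0.8994 = 28.8994 pm

Second scattering at θ₂ = 25°:
Δλ₂ = λ_C(1 - cos(25°))
Δλ₂ = 2.4263 × 0.0937
Δλ₂ = 0.2273 pm

Final wavelength:
λ₂ = 28.8994 + 0.2273 = 29.1267 pm

Total shift: Δλ_total = 0.8994 + 0.2273 = 1.1267 pm

(Intermediate values are shown rounded; full precision is carried through to the final answer.)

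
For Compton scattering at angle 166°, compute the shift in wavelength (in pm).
4.7805 pm

Using the Compton scattering formula:
Δλ = λ_C(1 - cos θ)

where λ_C = h/(m_e·c) ≈ 2.4263 pm is the Compton wavelength of an electron.

For θ = 166°:
cos(166°) = -0.9703
1 - cos(166°) = 1.9703

Δλ = 2.4263 × 1.9703
Δλ = 4.7805 pm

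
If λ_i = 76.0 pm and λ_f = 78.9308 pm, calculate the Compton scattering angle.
102.00°

First find the wavelength shift:
Δλ = λ' - λ = 78.9308 - 76.0 = 2.9308 pm

Using Δλ = λ_C(1 - cos θ), with λ_C = h/(m_e·c) ≈ 2.42631024 pm:
cos θ = 1 - Δλ/λ_C
cos θ = 1 - 2.9308/2.42631024
cos θ = -0.207925

θ = arccos(-0.207925)
θ = 102.00°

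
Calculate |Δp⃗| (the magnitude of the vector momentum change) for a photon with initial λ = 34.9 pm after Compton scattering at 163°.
3.5308e-23 kg·m/s

Photon momentum magnitude is p = h/λ.

Initial momentum:
p₀ = h/λ = 6.6261e-34/3.4900e-11 = 1.8986e-23 kg·m/s

After scattering:
λ' = λ + Δλ = 34.9 + 4.7466 = 39.6466 pm
p' = h/λ' = 6.6261e-34/3.9647e-11 = 1.6713e-23 kg·m/s

Momentum is a vector; the scattered photon's direction makes angle θ = 163° with the incident direction. The magnitude of the vector change Δp⃗ = p⃗₀ − p⃗' is found from the law of cosines:
|Δp⃗|² = p₀² + p'² − 2p₀p'cos θ
|Δp⃗|² = (1.8986e-23)² + (1.6713e-23)² − 2·1.8986e-23·1.6713e-23·cos(163°)
|Δp⃗| = 3.5308e-23 kg·m/s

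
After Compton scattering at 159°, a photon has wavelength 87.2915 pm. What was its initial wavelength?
82.6000 pm

From λ' = λ + Δλ, we have λ = λ' - Δλ

First calculate the Compton shift:
Δλ = λ_C(1 - cos θ)
Δλ = 2.4263 × (1 - cos(159°))
Δλ = 2.4263 × 1.9336
Δλ = 4.6915 pm

Initial wavelength:
λ = λ' - Δλ
λ = 87.2915 - 4.6915
λ = 82.6000 pm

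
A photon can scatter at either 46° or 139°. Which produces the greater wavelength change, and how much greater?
139° produces the larger shift by a factor of 5.747

Calculate both shifts using Δλ = λ_C(1 - cos θ):

For θ₁ = 46°:
Δλ₁ = 2.4263 × (1 - cos(46°))
Δλ₁ = 2.4263 × 0.3053
Δλ₁ = 0.7409 pm

For θ₂ = 139°:
Δλ₂ = 2.4263 × (1 - cos(139°))
Δλ₂ = 2.4263 × 1.7547
Δλ₂ = 4.2575 pm

The 139° angle produces the larger shift.
Ratio: 4.2575/0.7409 = 5.747

(Intermediate values are shown rounded; full precision is carried through to the final answer.)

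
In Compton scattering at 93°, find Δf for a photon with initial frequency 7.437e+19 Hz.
2.884e+19 Hz (decrease)

Convert frequency to wavelength (c = 299792458 m/s):
λ₀ = c/f₀ = 299792458/7.437e+19 = 4.0310940e-12 m = 4.0311 pm

Calculate Compton shift:
Δλ = λ_C(1 - cos(93°)) = 2.5533 pm

Final wavelength:
λ' = λ₀ + Δλ = 4.0311 + 2.5533 = 6.5844 pm

Final frequency:
f' = c/λ' = 299792458/6.5843875e-12 = 4.5530804e+19 Hz

Frequency shift (decrease):
Δf = f₀ - f' = 7.437e+19 - 4.5530804e+19 = 2.884e+19 Hz

(Intermediate values are shown rounded; full precision is carried through to the final answer.)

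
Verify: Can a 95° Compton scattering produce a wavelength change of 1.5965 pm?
No, inconsistent

Calculate the expected shift for θ = 95°:

Δλ_expected = λ_C(1 - cos(95°))
Δλ_expected = 2.4263 × (1 - cos(95°))
Δλ_expected = 2.4263 × 1.0872
Δλ_expected = 2.6378 pm

Given shift: 1.5965 pm
Expected shift: 2.6378 pm
Difference: 1.0413 pm

The values do not match. The given shift corresponds to θ ≈ 70.0°, not 95°.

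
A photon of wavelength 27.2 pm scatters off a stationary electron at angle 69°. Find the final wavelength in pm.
28.7568 pm

Using the Compton scattering formula:
λ' = λ + Δλ = λ + λ_C(1 - cos θ)

Given:
- Initial wavelength λ = 27.2 pm
- Scattering angle θ = 69°
- Compton wavelength λ_C ≈ 2.4263 pm

Calculate the shift:
Δλ = 2.4263 × (1 - cos(69°))
Δλ = 2.4263 × 0.6416
Δλ = 1.5568 pm

Final wavelength:
λ' = 27.2 + 1.5568 = 28.7568 pm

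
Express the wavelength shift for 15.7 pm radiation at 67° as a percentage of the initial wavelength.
9.4158%

Calculate the Compton shift:
Δλ = λ_C(1 - cos(67°))
Δλ = 2.4263 × (1 - cos(67°))
Δλ = 2.4263 × 0.6093
Δλ = 1.4783 pm

Percentage change:
(Δλ/λ₀) × 100 = (1.4783/15.7) × 100
= 9.4158%

(Intermediate values are shown rounded; full precision is carried through to the final answer.)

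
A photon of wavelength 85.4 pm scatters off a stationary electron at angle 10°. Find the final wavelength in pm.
85.4369 pm

Using the Compton scattering formula:
λ' = λ + Δλ = λ + λ_C(1 - cos θ)

Given:
- Initial wavelength λ = 85.4 pm
- Scattering angle θ = 10°
- Compton wavelength λ_C ≈ 2.4263 pm

Calculate the shift:
Δλ = 2.4263 × (1 - cos(10°))
Δλ = 2.4263 × 0.0152
Δλ = 0.0369 pm

Final wavelength:
λ' = 85.4 + 0.0369 = 85.4369 pm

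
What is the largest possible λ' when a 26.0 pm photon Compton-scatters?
30.8526 pm (at θ = 180°)

The Compton shift is Δλ = λ_C(1 − cos θ).

Since cos θ ranges from −1 to 1, the factor (1 − cos θ) ranges from 0 to 2; the maximum shift occurs at θ = 180° (backscattering):
Δλ_max = 2λ_C = 2 × 2.4263 pm = 4.8526 pm

Maximum scattered wavelength:
λ'_max = λ₀ + Δλ_max = 26.0 + 4.8526 = 30.8526 pm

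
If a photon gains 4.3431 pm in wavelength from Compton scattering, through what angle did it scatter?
142.19°

From the Compton formula Δλ = λ_C(1 - cos θ), we can solve for θ:

cos θ = 1 - Δλ/λ_C

Given:
- Δλ = 4.3431 pm
- λ_C = h/(m_e·c) ≈ 2.42631024 pm

cos θ = 1 - 4.3431/2.42631024
cos θ = 1 - 1.790002
cos θ = -0.790002

θ = arccos(-0.790002)
θ = 142.19°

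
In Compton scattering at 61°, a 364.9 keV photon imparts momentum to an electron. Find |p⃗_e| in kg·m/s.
1.7719e-22 kg·m/s

The electron is initially at rest, so by conservation of momentum:
p⃗_e = p⃗₀ − p⃗'  (incident photon momentum minus scattered photon momentum)

Photon momentum magnitudes (p = h/λ = E/c):
λ₀ = hc/E₀ = 3.3978 pm → p₀ = h/λ₀ = 1.9501e-22 kg·m/s
Δλ = λ_C(1 − cos 61°) = 1.2500 pm
λ' = 4.6478 pm → p' = h/λ' = 1.4256e-22 kg·m/s

The scattered photon makes angle θ = 61° with the incident direction, so by the law of cosines:
|p⃗_e|² = p₀² + p'² − 2p₀p'cos θ
|p⃗_e|² = (1.9501e-22)² + (1.4256e-22)² − 2·1.9501e-22·1.4256e-22·cos(61°)
|p⃗_e| = 1.7719e-22 kg·m/s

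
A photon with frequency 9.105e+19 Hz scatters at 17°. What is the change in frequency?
2.840e+18 Hz (decrease)

Convert frequency to wavelength (c = 299792458 m/s):
λ₀ = c/f₀ = 299792458/9.105e+19 = 3.2926135e-12 m = 3.2926 pm

Calculate Compton shift:
Δλ = λ_C(1 - cos(17°)) = 0.1060 pm

Final wavelength:
λ' = λ₀ + Δλ = 3.2926 + 0.1060 = 3.3986 pm

Final frequency:
f' = c/λ' = 299792458/3.3986317e-12 = 8.8209751e+19 Hz

Frequency shift (decrease):
Δf = f₀ - f' = 9.105e+19 - 8.8209751e+19 = 2.840e+18 Hz

(Intermediate values are shown rounded; full precision is carried through to the final answer.)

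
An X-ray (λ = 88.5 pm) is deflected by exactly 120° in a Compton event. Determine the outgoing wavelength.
92.1395 pm

Using the Compton formula: λ' = λ + λ_C(1 − cos θ)

For θ = 120°, cos θ = -1/2 (exact) = -0.5000, so:
1 − cos 120° = 1 − (-1/2) = 1.5000

Δλ = λ_C × 1.5000 = 2.4263 × 1.5000 = 3.6395 pm

λ' = 88.5 + 3.6395 = 92.1395 pm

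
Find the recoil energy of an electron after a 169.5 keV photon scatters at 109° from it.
51.7667 keV

By energy conservation: K_e = E_initial - E_final

First find the scattered photon energy:
Initial wavelength: λ = hc/E = 7.3147 pm
Compton shift: Δλ = λ_C(1 - cos(109°)) = 3.2162 pm
Final wavelength: λ' = 7.3147 + 3.2162 = 10.5309 pm
Final photon energy: E' = hc/λ' = 117.7333 keV

Electron kinetic energy:
K_e = E - E' = 169.5000 - 117.7333 = 51.7667 keV

(Intermediate values are shown rounded; full precision is carried through to the final answer.)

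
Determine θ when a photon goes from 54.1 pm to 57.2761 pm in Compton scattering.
108.00°

First find the wavelength shift:
Δλ = λ' - λ = 57.2761 - 54.1 = 3.1761 pm

Using Δλ = λ_C(1 - cos θ), with λ_C = h/(m_e·c) ≈ 2.42631024 pm:
cos θ = 1 - Δλ/λ_C
cos θ = 1 - 3.1761/2.42631024
cos θ = -0.309025

θ = arccos(-0.309025)
θ = 108.00°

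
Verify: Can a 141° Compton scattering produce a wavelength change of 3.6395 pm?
No, inconsistent

Calculate the expected shift for θ = 141°:

Δλ_expected = λ_C(1 - cos(141°))
Δλ_expected = 2.4263 × (1 - cos(141°))
Δλ_expected = 2.4263 × 1.7771
Δλ_expected = 4.3119 pm

Given shift: 3.6395 pm
Expected shift: 4.3119 pm
Difference: 0.6724 pm

The values do not match. The given shift corresponds to θ ≈ 120.0°, not 141°.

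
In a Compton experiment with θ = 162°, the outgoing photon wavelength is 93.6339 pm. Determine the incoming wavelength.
88.9000 pm

From λ' = λ + Δλ, we have λ = λ' - Δλ

First calculate the Compton shift:
Δλ = λ_C(1 - cos θ)
Δλ = 2.4263 × (1 - cos(162°))
Δλ = 2.4263 × 1.9511
Δλ = 4.7339 pm

Initial wavelength:
λ = λ' - Δλ
λ = 93.6339 - 4.7339
λ = 88.9000 pm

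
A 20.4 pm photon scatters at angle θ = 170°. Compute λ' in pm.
25.2158 pm

Using the Compton scattering formula:
λ' = λ + Δλ = λ + λ_C(1 - cos θ)

Given:
- Initial wavelength λ = 20.4 pm
- Scattering angle θ = 170°
- Compton wavelength λ_C ≈ 2.4263 pm

Calculate the shift:
Δλ = 2.4263 × (1 - cos(170°))
Δλ = 2.4263 × 1.9848
Δλ = 4.8158 pm

Final wavelength:
λ' = 20.4 + 4.8158 = 25.2158 pm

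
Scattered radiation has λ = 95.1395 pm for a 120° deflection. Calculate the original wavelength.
91.5000 pm

From λ' = λ + Δλ, we have λ = λ' - Δλ

First calculate the Compton shift:
Δλ = λ_C(1 - cos θ)
Δλ = 2.4263 × (1 - cos(120°))
Δλ = 2.4263 × 1.5000
Δλ = 3.6395 pm

Initial wavelength:
λ = λ' - Δλ
λ = 95.1395 - 3.6395
λ = 91.5000 pm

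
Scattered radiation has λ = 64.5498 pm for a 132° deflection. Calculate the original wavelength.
60.5000 pm

From λ' = λ + Δλ, we have λ = λ' - Δλ

First calculate the Compton shift:
Δλ = λ_C(1 - cos θ)
Δλ = 2.4263 × (1 - cos(132°))
Δλ = 2.4263 × 1.6691
Δλ = 4.0498 pm

Initial wavelength:
λ = λ' - Δλ
λ = 64.5498 - 4.0498
λ = 60.5000 pm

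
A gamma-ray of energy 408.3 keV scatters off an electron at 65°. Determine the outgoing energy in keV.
279.4008 keV

First convert energy to wavelength:
λ = hc/E, with hc ≈ 1239.842 keV·pm (i.e. 1239.842 eV·nm)

For E = 408.3 keV = 408300 eV:
λ = 1239.842 keV·pm / 408.3 keV
λ = 3.0366 pm

Calculate the Compton shift:
Δλ = λ_C(1 - cos(65°)) = 2.4263 × 0.5774
Δλ = 1.4009 pm

Final wavelength:
λ' = 3.0366 + 1.4009 = 4.4375 pm

Final energy:
E' = hc/λ' = 1239.842 / 4.4375 = 279.4008 keV

(Intermediate values are shown rounded; full precision is carried through to the final answer.)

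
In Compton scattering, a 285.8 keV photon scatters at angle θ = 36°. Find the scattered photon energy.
258.2181 keV

First convert energy to wavelength:
λ = hc/E, with hc ≈ 1239.842 keV·pm (i.e. 1239.842 eV·nm)

For E = 285.8 keV = 285800 eV:
λ = 1239.842 keV·pm / 285.8 keV
λ = 4.3381 pm

Calculate the Compton shift:
Δλ = λ_C(1 - cos(36°)) = 2.4263 × 0.1910
Δλ = 0.4634 pm

Final wavelength:
λ' = 4.3381 + 0.4634 = 4.8015 pm

Final energy:
E' = hc/λ' = 1239.842 / 4.8015 = 258.2181 keV

(Intermediate values are shown rounded; full precision is carried through to the final answer.)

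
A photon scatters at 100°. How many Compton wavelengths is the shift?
1.1736 λ_C

The Compton shift formula is:
Δλ = λ_C(1 - cos θ)

Dividing both sides by λ_C:
Δλ/λ_C = 1 - cos θ

For θ = 100°:
Δλ/λ_C = 1 - cos(100°)
Δλ/λ_C = 1 - -0.1736
Δλ/λ_C = 1.1736

This means the shift is 1.1736 × λ_C = 2.8476 pm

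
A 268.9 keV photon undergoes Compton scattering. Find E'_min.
131.0143 keV (at θ = 180°)

The scattered photon has minimum energy when its wavelength is maximum, i.e., when the Compton shift Δλ = λ_C(1 − cos θ) is maximum. This occurs at θ = 180° (backscattering), giving Δλ_max = 2λ_C = 4.8526 pm.

Initial wavelength: λ₀ = hc/E₀ = 4.6108 pm
Maximum final wavelength: λ'_max = λ₀ + 2λ_C = 4.6108 + 4.8526 = 9.4634 pm
Minimum final energy: E'_min = hc/λ'_max = 131.0143 keV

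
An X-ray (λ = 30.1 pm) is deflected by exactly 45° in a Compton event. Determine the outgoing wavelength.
30.8106 pm

Using the Compton formula: λ' = λ + λ_C(1 − cos θ)

For θ = 45°, cos θ = √2/2 (exact) ≈ 0.7071, so:
1 − cos 45° = 1 − (√2/2) ≈ 0.2929

Δλ = λ_C × 0.2929 = 2.4263 × 0.2929 = 0.7106 pm

λ' = 30.1 + 0.7106 = 30.8106 pm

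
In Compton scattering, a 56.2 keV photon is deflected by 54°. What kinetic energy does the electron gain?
2.4374 keV

By energy conservation: K_e = E_initial - E_final

First find the scattered photon energy:
Initial wavelength: λ = hc/E = 22.0612 pm
Compton shift: Δλ = λ_C(1 - cos(54°)) = 1.0002 pm
Final wavelength: λ' = 22.0612 + 1.0002 = 23.0614 pm
Final photon energy: E' = hc/λ' = 53.7626 keV

Electron kinetic energy:
K_e = E - E' = 56.2000 - 53.7626 = 2.4374 keV

(Intermediate values are shown rounded; full precision is carried through to the final answer.)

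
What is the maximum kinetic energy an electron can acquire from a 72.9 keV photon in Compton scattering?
16.1828 keV

Maximum energy transfer occurs at θ = 180° (backscattering).

Initial photon: E₀ = 72.9 keV → λ₀ = 17.0074 pm

Maximum Compton shift (at 180°):
Δλ_max = 2λ_C = 2 × 2.4263 = 4.8526 pm

Final wavelength:
λ' = 17.0074 + 4.8526 = 21.8601 pm

Minimum photon energy (maximum energy to electron):
E'_min = hc/λ' = 56.7172 keV

Maximum electron kinetic energy:
K_max = E₀ - E'_min = 72.9000 - 56.7172 = 16.1828 keV

(Intermediate values are shown rounded; full precision is carried through to the final answer.)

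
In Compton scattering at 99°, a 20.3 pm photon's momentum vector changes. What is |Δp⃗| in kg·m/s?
4.6697e-23 kg·m/s

Photon momentum magnitude is p = h/λ.

Initial momentum:
p₀ = h/λ = 6.6261e-34/2.0300e-11 = 3.2641e-23 kg·m/s

After scattering:
λ' = λ + Δλ = 20.3 + 2.8059 = 23.1059 pm
p' = h/λ' = 6.6261e-34/2.3106e-11 = 2.8677e-23 kg·m/s

Momentum is a vector; the scattered photon's direction makes angle θ = 99° with the incident direction. The magnitude of the vector change Δp⃗ = p⃗₀ − p⃗' is found from the law of cosines:
|Δp⃗|² = p₀² + p'² − 2p₀p'cos θ
|Δp⃗|² = (3.2641e-23)² + (2.8677e-23)² − 2·3.2641e-23·2.8677e-23·cos(99°)
|Δp⃗| = 4.6697e-23 kg·m/s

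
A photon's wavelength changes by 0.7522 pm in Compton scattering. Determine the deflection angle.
46.37°

From the Compton formula Δλ = λ_C(1 - cos θ), we can solve for θ:

cos θ = 1 - Δλ/λ_C

Given:
- Δλ = 0.7522 pm
- λ_C = h/(m_e·c) ≈ 2.42631024 pm

cos θ = 1 - 0.7522/2.42631024
cos θ = 1 - 0.310018
cos θ = 0.689982

θ = arccos(0.689982)
θ = 46.37°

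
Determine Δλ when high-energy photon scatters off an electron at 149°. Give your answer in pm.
4.5061 pm

Using the Compton scattering formula:
Δλ = λ_C(1 - cos θ)

where λ_C = h/(m_e·c) ≈ 2.4263 pm is the Compton wavelength of an electron.

For θ = 149°:
cos(149°) = -0.8572
1 - cos(149°) = 1.8572

Δλ = 2.4263 × 1.8572
Δλ = 4.5061 pm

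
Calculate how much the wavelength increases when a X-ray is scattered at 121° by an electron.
3.6760 pm

Using the Compton scattering formula:
Δλ = λ_C(1 - cos θ)

where λ_C = h/(m_e·c) ≈ 2.4263 pm is the Compton wavelength of an electron.

For θ = 121°:
cos(121°) = -0.5150
1 - cos(121°) = 1.5150

Δλ = 2.4263 × 1.5150
Δλ = 3.6760 pm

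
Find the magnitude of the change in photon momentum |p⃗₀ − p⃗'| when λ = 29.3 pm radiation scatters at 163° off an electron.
4.1617e-23 kg·m/s

Photon momentum magnitude is p = h/λ.

Initial momentum:
p₀ = h/λ = 6.6261e-34/2.9300e-11 = 2.2615e-23 kg·m/s

After scattering:
λ' = λ + Δλ = 29.3 + 4.7466 = 34.0466 pm
p' = h/λ' = 6.6261e-34/3.4047e-11 = 1.9462e-23 kg·m/s

Momentum is a vector; the scattered photon's direction makes angle θ = 163° with the incident direction. The magnitude of the vector change Δp⃗ = p⃗₀ − p⃗' is found from the law of cosines:
|Δp⃗|² = p₀² + p'² − 2p₀p'cos θ
|Δp⃗|² = (2.2615e-23)² + (1.9462e-23)² − 2·2.2615e-23·1.9462e-23·cos(163°)
|Δp⃗| = 4.1617e-23 kg·m/s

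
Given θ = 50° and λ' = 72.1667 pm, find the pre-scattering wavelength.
71.3000 pm

From λ' = λ + Δλ, we have λ = λ' - Δλ

First calculate the Compton shift:
Δλ = λ_C(1 - cos θ)
Δλ = 2.4263 × (1 - cos(50°))
Δλ = 2.4263 × 0.3572
Δλ = 0.8667 pm

Initial wavelength:
λ = λ' - Δλ
λ = 72.1667 - 0.8667
λ = 71.3000 pm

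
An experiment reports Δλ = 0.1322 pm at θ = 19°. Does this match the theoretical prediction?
Yes, consistent

Calculate the expected shift for θ = 19°:

Δλ_expected = λ_C(1 - cos(19°))
Δλ_expected = 2.4263 × (1 - cos(19°))
Δλ_expected = 2.4263 × 0.0545
Δλ_expected = 0.1322 pm

Given shift: 0.1322 pm
Expected shift: 0.1322 pm
Difference: 0.0000 pm

The values match. This is consistent with Compton scattering at the stated angle.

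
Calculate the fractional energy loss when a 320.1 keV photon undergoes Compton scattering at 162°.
0.5500 (or 55.00%)

Calculate initial and final photon energies:

Initial: E₀ = 320.1 keV → λ₀ = 3.8733 pm
Compton shift: Δλ = 4.7339 pm
Final wavelength: λ' = 8.6072 pm
Final energy: E' = 144.0477 keV

Fractional energy loss:
(E₀ - E')/E₀ = (320.1000 - 144.0477)/320.1000
= 176.0523/320.1000
= 0.5500
= 55.00%

(Intermediate values are shown rounded; full precision is carried through to the final answer.)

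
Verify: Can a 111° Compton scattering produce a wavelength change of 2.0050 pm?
No, inconsistent

Calculate the expected shift for θ = 111°:

Δλ_expected = λ_C(1 - cos(111°))
Δλ_expected = 2.4263 × (1 - cos(111°))
Δλ_expected = 2.4263 × 1.3584
Δλ_expected = 3.2958 pm

Given shift: 2.0050 pm
Expected shift: 3.2958 pm
Difference: 1.2908 pm

The values do not match. The given shift corresponds to θ ≈ 80.0°, not 111°.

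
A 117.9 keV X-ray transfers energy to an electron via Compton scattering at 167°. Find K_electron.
36.8989 keV

By energy conservation: K_e = E_initial - E_final

First find the scattered photon energy:
Initial wavelength: λ = hc/E = 10.5160 pm
Compton shift: Δλ = λ_C(1 - cos(167°)) = 4.7904 pm
Final wavelength: λ' = 10.5160 + 4.7904 = 15.3065 pm
Final photon energy: E' = hc/λ' = 81.0011 keV

Electron kinetic energy:
K_e = E - E' = 117.9000 - 81.0011 = 36.8989 keV

(Intermediate values are shown rounded; full precision is carried through to the final answer.)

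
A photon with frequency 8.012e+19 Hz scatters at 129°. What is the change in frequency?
4.116e+19 Hz (decrease)

Convert frequency to wavelength (c = 299792458 m/s):
λ₀ = c/f₀ = 299792458/8.012e+19 = 3.7417930e-12 m = 3.7418 pm

Calculate Compton shift:
Δλ = λ_C(1 - cos(129°)) = 3.9532 pm

Final wavelength:
λ' = λ₀ + Δλ = 3.7418 + 3.9532 = 7.6950 pm

Final frequency:
f' = c/λ' = 299792458/7.6950298e-12 = 3.8959233e+19 Hz

Frequency shift (decrease):
Δf = f₀ - f' = 8.012e+19 - 3.8959233e+19 = 4.116e+19 Hz

(Intermediate values are shown rounded; full precision is carried through to the final answer.)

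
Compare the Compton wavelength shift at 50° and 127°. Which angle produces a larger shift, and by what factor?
127° produces the larger shift by a factor of 4.484

Calculate both shifts using Δλ = λ_C(1 - cos θ):

For θ₁ = 50°:
Δλ₁ = 2.4263 × (1 - cos(50°))
Δλ₁ = 2.4263 × 0.3572
Δλ₁ = 0.8667 pm

For θ₂ = 127°:
Δλ₂ = 2.4263 × (1 - cos(127°))
Δλ₂ = 2.4263 × 1.6018
Δλ₂ = 3.8865 pm

The 127° angle produces the larger shift.
Ratio: 3.8865/0.8667 = 4.484

(Intermediate values are shown rounded; full precision is carried through to the final answer.)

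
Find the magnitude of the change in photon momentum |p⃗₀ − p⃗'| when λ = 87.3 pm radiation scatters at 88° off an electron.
1.0408e-23 kg·m/s

Photon momentum magnitude is p = h/λ.

Initial momentum:
p₀ = h/λ = 6.6261e-34/8.7300e-11 = 7.5900e-24 kg·m/s

After scattering:
λ' = λ + Δλ = 87.3 + 2.3416 = 89.6416 pm
p' = h/λ' = 6.6261e-34/8.9642e-11 = 7.3917e-24 kg·m/s

Momentum is a vector; the scattered photon's direction makes angle θ = 88° with the incident direction. The magnitude of the vector change Δp⃗ = p⃗₀ − p⃗' is found from the law of cosines:
|Δp⃗|² = p₀² + p'² − 2p₀p'cos θ
|Δp⃗|² = (7.5900e-24)² + (7.3917e-24)² − 2·7.5900e-24·7.3917e-24·cos(88°)
|Δp⃗| = 1.0408e-23 kg·m/s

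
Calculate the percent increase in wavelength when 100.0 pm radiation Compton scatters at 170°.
4.8158%

Calculate the Compton shift:
Δλ = λ_C(1 - cos(170°))
Δλ = 2.4263 × (1 - cos(170°))
Δλ = 2.4263 × 1.9848
Δλ = 4.8158 pm

Percentage change:
(Δλ/λ₀) × 100 = (4.8158/100.0) × 100
= 4.8158%

(Intermediate values are shown rounded; full precision is carried through to the final answer.)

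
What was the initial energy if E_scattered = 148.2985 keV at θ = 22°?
151.5000 keV

Convert final energy to wavelength (hc ≈ 1239.842 keV·pm):
λ' = hc/E' = 1239.842 / 148.2985 = 8.3604 pm

Calculate the Compton shift:
Δλ = λ_C(1 - cos(22°))
Δλ = 2.4263 × (1 - cos(22°))
Δλ = 0.1767 pm

Initial wavelength:
λ = λ' - Δλ = 8.3604 - 0.1767 = 8.1838 pm

Initial energy:
E = hc/λ = 1239.842 / 8.1838 = 151.5000 keV

(Intermediate values are shown rounded; full precision is carried through to the final answer.)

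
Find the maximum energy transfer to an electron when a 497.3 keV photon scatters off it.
328.5168 keV

Maximum energy transfer occurs at θ = 180° (backscattering).

Initial photon: E₀ = 497.3 keV → λ₀ = 2.4931 pm

Maximum Compton shift (at 180°):
Δλ_max = 2λ_C = 2 × 2.4263 = 4.8526 pm

Final wavelength:
λ' = 2.4931 + 4.8526 = 7.3458 pm

Minimum photon energy (maximum energy to electron):
E'_min = hc/λ' = 168.7832 keV

Maximum electron kinetic energy:
K_max = E₀ - E'_min = 497.3000 - 168.7832 = 328.5168 keV

(Intermediate values are shown rounded; full precision is carried through to the final answer.)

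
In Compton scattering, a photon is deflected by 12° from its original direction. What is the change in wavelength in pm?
0.0530 pm

Using the Compton scattering formula:
Δλ = λ_C(1 - cos θ)

where λ_C = h/(m_e·c) ≈ 2.4263 pm is the Compton wavelength of an electron.

For θ = 12°:
cos(12°) = 0.9781
1 - cos(12°) = 0.0219

Δλ = 2.4263 × 0.0219
Δλ = 0.0530 pm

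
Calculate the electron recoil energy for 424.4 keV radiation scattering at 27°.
35.2287 keV

By energy conservation: K_e = E_initial - E_final

First find the scattered photon energy:
Initial wavelength: λ = hc/E = 2.9214 pm
Compton shift: Δλ = λ_C(1 - cos(27°)) = 0.2645 pm
Final wavelength: λ' = 2.9214 + 0.2645 = 3.1859 pm
Final photon energy: E' = hc/λ' = 389.1713 keV

Electron kinetic energy:
K_e = E - E' = 424.4000 - 389.1713 = 35.2287 keV

(Intermediate values are shown rounded; full precision is carried through to the final answer.)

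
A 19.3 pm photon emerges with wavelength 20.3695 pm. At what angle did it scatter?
56.00°

First find the wavelength shift:
Δλ = λ' - λ = 20.3695 - 19.3 = 1.0695 pm

Using Δλ = λ_C(1 - cos θ), with λ_C = h/(m_e·c) ≈ 2.42631024 pm:
cos θ = 1 - Δλ/λ_C
cos θ = 1 - 1.0695/2.42631024
cos θ = 0.559207

θ = arccos(0.559207)
θ = 56.00°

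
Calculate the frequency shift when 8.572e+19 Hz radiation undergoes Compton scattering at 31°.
7.728e+18 Hz (decrease)

Convert frequency to wavelength (c = 299792458 m/s):
λ₀ = c/f₀ = 299792458/8.572e+19 = 3.4973455e-12 m = 3.4973 pm

Calculate Compton shift:
Δλ = λ_C(1 - cos(31°)) = 0.3466 pm

Final wavelength:
λ' = λ₀ + Δλ = 3.4973 + 0.3466 = 3.8439 pm

Final frequency:
f' = c/λ' = 299792458/3.8439020e-12 = 7.7991702e+19 Hz

Frequency shift (decrease):
Δf = f₀ - f' = 8.572e+19 - 7.7991702e+19 = 7.728e+18 Hz

(Intermediate values are shown rounded; full precision is carried through to the final answer.)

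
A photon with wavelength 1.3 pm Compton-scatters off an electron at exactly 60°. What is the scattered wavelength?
2.5132 pm

Using the Compton formula: λ' = λ + λ_C(1 − cos θ)

For θ = 60°, cos θ = 1/2 (exact) = 0.5000, so:
1 − cos 60° = 1 − (1/2) = 0.5000

Δλ = λ_C × 0.5000 = 2.4263 × 0.5000 = 1.2132 pm

λ' = 1.3 + 1.2132 = 2.5132 pm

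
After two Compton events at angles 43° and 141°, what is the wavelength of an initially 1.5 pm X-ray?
6.4637 pm

Apply Compton shift twice:

First scattering at θ₁ = 43°:
Δλ₁ = λ_C(1 - cos(43°))
Δλ₁ = 2.4263 × 0.2686
Δλ₁ = 0.6518 pm

After first scattering:
λ₁ = 1.5 + 0.6518 = 2.1518 pm

Second scattering at θ₂ = 141°:
Δλ₂ = λ_C(1 - cos(141°))
Δλ₂ = 2.4263 × 1.7771
Δλ₂ = 4.3119 pm

Final wavelength:
λ₂ = 2.1518 + 4.3119 = 6.4637 pm

Total shift: Δλ_total = 0.6518 + 4.3119 = 4.9637 pm

(Intermediate values are shown rounded; full precision is carried through to the final answer.)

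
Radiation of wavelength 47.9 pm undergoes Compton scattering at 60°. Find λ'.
49.1132 pm

Using the Compton formula: λ' = λ + λ_C(1 − cos θ)

For θ = 60°, cos θ = 1/2 (exact) = 0.5000, so:
1 − cos 60° = 1 − (1/2) = 0.5000

Δλ = λ_C × 0.5000 = 2.4263 × 0.5000 = 1.2132 pm

λ' = 47.9 + 1.2132 = 49.1132 pm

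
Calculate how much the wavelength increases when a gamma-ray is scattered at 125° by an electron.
3.8180 pm

Using the Compton scattering formula:
Δλ = λ_C(1 - cos θ)

where λ_C = h/(m_e·c) ≈ 2.4263 pm is the Compton wavelength of an electron.

For θ = 125°:
cos(125°) = -0.5736
1 - cos(125°) = 1.5736

Δλ = 2.4263 × 1.5736
Δλ = 3.8180 pm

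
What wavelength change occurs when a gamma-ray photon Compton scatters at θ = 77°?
1.8805 pm

Using the Compton scattering formula:
Δλ = λ_C(1 - cos θ)

where λ_C = h/(m_e·c) ≈ 2.4263 pm is the Compton wavelength of an electron.

For θ = 77°:
cos(77°) = 0.2250
1 - cos(77°) = 0.7750

Δλ = 2.4263 × 0.7750
Δλ = 1.8805 pm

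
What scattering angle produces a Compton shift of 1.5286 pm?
68.29°

From the Compton formula Δλ = λ_C(1 - cos θ), we can solve for θ:

cos θ = 1 - Δλ/λ_C

Given:
- Δλ = 1.5286 pm
- λ_C = h/(m_e·c) ≈ 2.42631024 pm

cos θ = 1 - 1.5286/2.42631024
cos θ = 1 - 0.630010
cos θ = 0.369990

θ = arccos(0.369990)
θ = 68.29°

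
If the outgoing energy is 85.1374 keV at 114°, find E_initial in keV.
111.2000 keV

Convert final energy to wavelength (hc ≈ 1239.842 keV·pm):
λ' = hc/E' = 1239.842 / 85.1374 = 14.5628 pm

Calculate the Compton shift:
Δλ = λ_C(1 - cos(114°))
Δλ = 2.4263 × (1 - cos(114°))
Δλ = 3.4132 pm

Initial wavelength:
λ = λ' - Δλ = 14.5628 - 3.4132 = 11.1497 pm

Initial energy:
E = hc/λ = 1239.842 / 11.1497 = 111.2000 keV

(Intermediate values are shown rounded; full precision is carried through to the final answer.)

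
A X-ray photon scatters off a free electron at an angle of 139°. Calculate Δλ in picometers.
4.2575 pm

Using the Compton scattering formula:
Δλ = λ_C(1 - cos θ)

where λ_C = h/(m_e·c) ≈ 2.4263 pm is the Compton wavelength of an electron.

For θ = 139°:
cos(139°) = -0.7547
1 - cos(139°) = 1.7547

Δλ = 2.4263 × 1.7547
Δλ = 4.2575 pm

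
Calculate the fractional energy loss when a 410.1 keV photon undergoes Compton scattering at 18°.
0.0378 (or 3.78%)

Calculate initial and final photon energies:

Initial: E₀ = 410.1 keV → λ₀ = 3.0233 pm
Compton shift: Δλ = 0.1188 pm
Final wavelength: λ' = 3.1420 pm
Final energy: E' = 394.6003 keV

Fractional energy loss:
(E₀ - E')/E₀ = (410.1000 - 394.6003)/410.1000
= 15.4997/410.1000
= 0.0378
= 3.78%

(Intermediate values are shown rounded; full precision is carried through to the final answer.)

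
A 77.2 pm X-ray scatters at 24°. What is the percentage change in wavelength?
0.2717%

Calculate the Compton shift:
Δλ = λ_C(1 - cos(24°))
Δλ = 2.4263 × (1 - cos(24°))
Δλ = 2.4263 × 0.0865
Δλ = 0.2098 pm

Percentage change:
(Δλ/λ₀) × 100 = (0.2098/77.2) × 100
= 0.2717%

(Intermediate values are shown rounded; full precision is carried through to the final answer.)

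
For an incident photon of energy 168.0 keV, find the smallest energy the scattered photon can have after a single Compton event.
101.3553 keV (at θ = 180°)

The scattered photon has minimum energy when its wavelength is maximum, i.e., when the Compton shift Δλ = λ_C(1 − cos θ) is maximum. This occurs at θ = 180° (backscattering), giving Δλ_max = 2λ_C = 4.8526 pm.

Initial wavelength: λ₀ = hc/E₀ = 7.3800 pm
Maximum final wavelength: λ'_max = λ₀ + 2λ_C = 7.3800 + 4.8526 = 12.2326 pm
Minimum final energy: E'_min = hc/λ'_max = 101.3553 keV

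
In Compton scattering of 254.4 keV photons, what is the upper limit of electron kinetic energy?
126.9257 keV

Maximum energy transfer occurs at θ = 180° (backscattering).

Initial photon: E₀ = 254.4 keV → λ₀ = 4.8736 pm

Maximum Compton shift (at 180°):
Δλ_max = 2λ_C = 2 × 2.4263 = 4.8526 pm

Final wavelength:
λ' = 4.8736 + 4.8526 = 9.7262 pm

Minimum photon energy (maximum energy to electron):
E'_min = hc/λ' = 127.4743 keV

Maximum electron kinetic energy:
K_max = E₀ - E'_min = 254.4000 - 127.4743 = 126.9257 keV

(Intermediate values are shown rounded; full precision is carried through to the final answer.)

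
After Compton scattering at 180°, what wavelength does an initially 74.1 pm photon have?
78.9526 pm

Using the Compton formula: λ' = λ + λ_C(1 − cos θ)

For θ = 180°, cos θ = -1 (exact) = -1.0000, so:
1 − cos 180° = 1 − (-1) = 2.0000

Δλ = λ_C × 2.0000 = 2.4263 × 2.0000 = 4.8526 pm

λ' = 74.1 + 4.8526 = 78.9526 pm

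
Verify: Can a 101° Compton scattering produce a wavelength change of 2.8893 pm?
Yes, consistent

Calculate the expected shift for θ = 101°:

Δλ_expected = λ_C(1 - cos(101°))
Δλ_expected = 2.4263 × (1 - cos(101°))
Δλ_expected = 2.4263 × 1.1908
Δλ_expected = 2.8893 pm

Given shift: 2.8893 pm
Expected shift: 2.8893 pm
Difference: 0.0000 pm

The values match. This is consistent with Compton scattering at the stated angle.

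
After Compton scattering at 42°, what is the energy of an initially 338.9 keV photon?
289.5717 keV

First convert energy to wavelength:
λ = hc/E, with hc ≈ 1239.842 keV·pm (i.e. 1239.842 eV·nm)

For E = 338.9 keV = 338900 eV:
λ = 1239.842 keV·pm / 338.9 keV
λ = 3.6584 pm

Calculate the Compton shift:
Δλ = λ_C(1 - cos(42°)) = 2.4263 × 0.2569
Δλ = 0.6232 pm

Final wavelength:
λ' = 3.6584 + 0.6232 = 4.2816 pm

Final energy:
E' = hc/λ' = 1239.842 / 4.2816 = 289.5717 keV

(Intermediate values are shown rounded; full precision is carried through to the final answer.)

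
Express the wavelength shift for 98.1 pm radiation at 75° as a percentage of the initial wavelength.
1.8332%

Calculate the Compton shift:
Δλ = λ_C(1 - cos(75°))
Δλ = 2.4263 × (1 - cos(75°))
Δλ = 2.4263 × 0.7412
Δλ = 1.7983 pm

Percentage change:
(Δλ/λ₀) × 100 = (1.7983/98.1) × 100
= 1.8332%

(Intermediate values are shown rounded; full precision is carried through to the final answer.)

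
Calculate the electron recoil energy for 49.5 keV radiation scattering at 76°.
3.3863 keV

By energy conservation: K_e = E_initial - E_final

First find the scattered photon energy:
Initial wavelength: λ = hc/E = 25.0473 pm
Compton shift: Δλ = λ_C(1 - cos(76°)) = 1.8393 pm
Final wavelength: λ' = 25.0473 + 1.8393 = 26.8866 pm
Final photon energy: E' = hc/λ' = 46.1137 keV

Electron kinetic energy:
K_e = E - E' = 49.5000 - 46.1137 = 3.3863 keV

(Intermediate values are shown rounded; full precision is carried through to the final answer.)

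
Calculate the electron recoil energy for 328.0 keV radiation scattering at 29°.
24.4310 keV

By energy conservation: K_e = E_initial - E_final

First find the scattered photon energy:
Initial wavelength: λ = hc/E = 3.7800 pm
Compton shift: Δλ = λ_C(1 - cos(29°)) = 0.3042 pm
Final wavelength: λ' = 3.7800 + 0.3042 = 4.0842 pm
Final photon energy: E' = hc/λ' = 303.5690 keV

Electron kinetic energy:
K_e = E - E' = 328.0000 - 303.5690 = 24.4310 keV

(Intermediate values are shown rounded; full precision is carried through to the final answer.)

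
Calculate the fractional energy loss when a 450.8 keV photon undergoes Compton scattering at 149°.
0.6210 (or 62.10%)

Calculate initial and final photon energies:

Initial: E₀ = 450.8 keV → λ₀ = 2.7503 pm
Compton shift: Δλ = 4.5061 pm
Final wavelength: λ' = 7.2564 pm
Final energy: E' = 170.8624 keV

Fractional energy loss:
(E₀ - E')/E₀ = (450.8000 - 170.8624)/450.8000
= 279.9376/450.8000
= 0.6210
= 62.10%

(Intermediate values are shown rounded; full precision is carried through to the final answer.)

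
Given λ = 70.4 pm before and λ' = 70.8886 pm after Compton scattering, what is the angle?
37.00°

First find the wavelength shift:
Δλ = λ' - λ = 70.8886 - 70.4 = 0.4886 pm

Using Δλ = λ_C(1 - cos θ), with λ_C = h/(m_e·c) ≈ 2.42631024 pm:
cos θ = 1 - Δλ/λ_C
cos θ = 1 - 0.4886/2.42631024
cos θ = 0.798624

θ = arccos(0.798624)
θ = 37.00°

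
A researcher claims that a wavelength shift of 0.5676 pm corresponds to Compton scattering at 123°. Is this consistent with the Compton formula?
No, inconsistent

Calculate the expected shift for θ = 123°:

Δλ_expected = λ_C(1 - cos(123°))
Δλ_expected = 2.4263 × (1 - cos(123°))
Δλ_expected = 2.4263 × 1.5446
Δλ_expected = 3.7478 pm

Given shift: 0.5676 pm
Expected shift: 3.7478 pm
Difference: 3.1801 pm

The values do not match. The given shift corresponds to θ ≈ 40.0°, not 123°.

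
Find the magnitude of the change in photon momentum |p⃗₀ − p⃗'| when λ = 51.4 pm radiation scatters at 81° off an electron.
1.6428e-23 kg·m/s

Photon momentum magnitude is p = h/λ.

Initial momentum:
p₀ = h/λ = 6.6261e-34/5.1400e-11 = 1.2891e-23 kg·m/s

After scattering:
λ' = λ + Δλ = 51.4 + 2.0468 = 53.4468 pm
p' = h/λ' = 6.6261e-34/5.3447e-11 = 1.2398e-23 kg·m/s

Momentum is a vector; the scattered photon's direction makes angle θ = 81° with the incident direction. The magnitude of the vector change Δp⃗ = p⃗₀ − p⃗' is found from the law of cosines:
|Δp⃗|² = p₀² + p'² − 2p₀p'cos θ
|Δp⃗|² = (1.2891e-23)² + (1.2398e-23)² − 2·1.2891e-23·1.2398e-23·cos(81°)
|Δp⃗| = 1.6428e-23 kg·m/s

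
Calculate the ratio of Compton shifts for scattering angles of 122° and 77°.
122° produces the larger shift by a factor of 1.974

Calculate both shifts using Δλ = λ_C(1 - cos θ):

For θ₁ = 77°:
Δλ₁ = 2.4263 × (1 - cos(77°))
Δλ₁ = 2.4263 × 0.7750
Δλ₁ = 1.8805 pm

For θ₂ = 122°:
Δλ₂ = 2.4263 × (1 - cos(122°))
Δλ₂ = 2.4263 × 1.5299
Δλ₂ = 3.7121 pm

The 122° angle produces the larger shift.
Ratio: 3.7121/1.8805 = 1.974

(Intermediate values are shown rounded; full precision is carried through to the final answer.)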